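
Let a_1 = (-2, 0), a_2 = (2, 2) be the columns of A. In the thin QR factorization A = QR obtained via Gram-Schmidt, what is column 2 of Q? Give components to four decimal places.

a_1 = (-2, 0); ‖a_1‖ = 2.0000, so q_1 = (-1.0000, 0.0000).
q_1·a_2 = (-1.0000)·2 + 0.0000·2 = -2.0000.
u_2 = a_2 + 2.0000·q_1 = (0.0000, 2.0000).
‖u_2‖ = 2.0000, so q_2 = (0.0000, 1.0000).

q_2 = (0.0000, 1.0000)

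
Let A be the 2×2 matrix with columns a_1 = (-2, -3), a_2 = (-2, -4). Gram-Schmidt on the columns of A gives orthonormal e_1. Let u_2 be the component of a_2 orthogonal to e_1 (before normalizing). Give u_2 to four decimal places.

e_1 = a_1/‖a_1‖ = (-2, -3)/3.6056 = (-0.5547, -0.8321).
r_{12} = e_1·a_2 = 4.4376.
u_2 = a_2 − 4.4376·e_1 = (0.4615, -0.3077).

u_2 = (0.4615, -0.3077)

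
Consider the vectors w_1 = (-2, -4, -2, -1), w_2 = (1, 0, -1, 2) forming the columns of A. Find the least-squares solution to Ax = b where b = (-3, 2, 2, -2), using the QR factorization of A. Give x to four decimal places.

x = (-0.2877, -1.5959)

e_1 = w_1/‖w_1‖ = (-2, -4, -2, -1)/5.0000 = (-0.4000, -0.8000, -0.4000, -0.2000).
r_{12} = e_1·w_2 = -0.4000.
u_2 = w_2 + 0.4000·e_1 = (0.8400, -0.3200, -1.1600, 1.9200).
‖u_2‖ = 2.4166, so e_2 = (0.3476, -0.1324, -0.4800, 0.7945).
Qᵀb = (-0.8000, -3.8566).
Back-substitute: x_2 = -3.8566/2.4166 = -1.5959.
x_1 = (-0.8000 + 0.4000·(-1.5959))/5.0000 = -0.2877.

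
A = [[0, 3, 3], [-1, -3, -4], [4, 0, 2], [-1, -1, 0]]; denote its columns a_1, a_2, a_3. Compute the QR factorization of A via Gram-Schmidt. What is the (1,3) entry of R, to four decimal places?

r_{13} = 2.8284

q_1 = a_1/‖a_1‖ = (0, -1, 4, -1)/4.2426 = (0.0000, -0.2357, 0.9428, -0.2357).
r_{13} = q_1·a_3 = 2.8284.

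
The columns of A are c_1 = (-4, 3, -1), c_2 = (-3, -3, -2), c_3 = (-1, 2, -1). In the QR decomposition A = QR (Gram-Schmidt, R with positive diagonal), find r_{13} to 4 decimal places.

e_1 = c_1/‖c_1‖ = (-4, 3, -1)/5.0990 = (-0.7845, 0.5883, -0.1961).
r_{13} = e_1·c_3 = 2.1573.

r_{13} = 2.1573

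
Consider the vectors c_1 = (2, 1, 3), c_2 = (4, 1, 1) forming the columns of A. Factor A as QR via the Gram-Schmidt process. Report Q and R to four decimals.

c_1 = (2, 1, 3); ‖c_1‖ = 3.7417, so q_1 = (0.5345, 0.2673, 0.8018).
q_1·c_2 = 0.5345·4 + 0.2673·1 + 0.8018·1 = 3.2071.
u_2 = c_2 − 3.2071·q_1 = (2.2857, 0.1429, -1.5714).
‖u_2‖ = 2.7775, so q_2 = (0.8230, 0.0514, -0.5658).

Q = [[0.5345, 0.8230], [0.2673, 0.0514], [0.8018, -0.5658]], R = [[3.7417, 3.2071], [0.0000, 2.7775]]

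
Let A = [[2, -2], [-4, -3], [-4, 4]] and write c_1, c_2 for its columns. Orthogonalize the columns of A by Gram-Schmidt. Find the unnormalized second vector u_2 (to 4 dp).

c_1 = (2, -4, -4); ‖c_1‖ = 6.0000, so q_1 = (0.3333, -0.6667, -0.6667).
q_1·c_2 = 0.3333·(-2) + (-0.6667)·(-3) + (-0.6667)·4 = -1.3333.
u_2 = c_2 + 1.3333·q_1 = (-1.5556, -3.8889, 3.1111).

u_2 = (-1.5556, -3.8889, 3.1111)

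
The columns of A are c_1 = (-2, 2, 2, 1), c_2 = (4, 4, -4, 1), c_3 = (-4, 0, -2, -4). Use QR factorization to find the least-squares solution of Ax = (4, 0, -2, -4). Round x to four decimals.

x = (-1.0647, 0.3085, 0.2139)

c_1 = (-2, 2, 2, 1); ‖c_1‖ = 3.6056, so e_1 = (-0.5547, 0.5547, 0.5547, 0.2774).
e_1·c_2 = (-0.5547)·4 + 0.5547·4 + 0.5547·(-4) + 0.2774·1 = -1.9415.
u_2 = c_2 + 1.9415·e_1 = (2.9231, 5.0769, -2.9231, 1.5385).
‖u_2‖ = 6.7254, so e_2 = (0.4346, 0.7549, -0.4346, 0.2288).
e_1·c_3 = (-0.5547)·(-4) + 0.5547·0 + 0.5547·(-2) + 0.2774·(-4) = 0.0000; e_2·c_3 = 0.4346·(-4) + 0.7549·0 + (-0.4346)·(-2) + 0.2288·(-4) = -1.7843.
u_3 = c_3 + 0.0000·e_1 + 1.7843·e_2 = (-3.2245, 1.3469, -2.7755, -3.5918).
‖u_3‖ = 5.7286, so e_3 = (-0.5629, 0.2351, -0.4845, -0.6270).
Qᵀb = (-4.4376, 1.6928, 1.2255).
Back-substitute: x_3 = 1.2255/5.7286 = 0.2139.
x_2 = (1.6928 + 1.7843·0.2139)/6.7254 = 0.3085.
x_1 = (-4.4376 + 1.9415·0.3085 + 0.0000·0.2139)/3.6056 = -1.0647.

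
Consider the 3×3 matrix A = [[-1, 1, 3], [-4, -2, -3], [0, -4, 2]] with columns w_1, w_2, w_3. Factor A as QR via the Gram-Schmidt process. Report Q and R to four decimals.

w_1 = (-1, -4, 0); ‖w_1‖ = 4.1231, so q_1 = (-0.2425, -0.9701, 0.0000).
q_1·w_2 = (-0.2425)·1 + (-0.9701)·(-2) + 0.0000·(-4) = 1.6977.
u_2 = w_2 − 1.6977·q_1 = (1.4118, -0.3529, -4.0000).
‖u_2‖ = 4.2565, so q_2 = (0.3317, -0.0829, -0.9397).
q_1·w_3 = (-0.2425)·3 + (-0.9701)·(-3) + 0.0000·2 = 2.1828; q_2·w_3 = 0.3317·3 + (-0.0829)·(-3) + (-0.9397)·2 = -0.6357.
u_3 = w_3 − 2.1828·q_1 + 0.6357·q_2 = (3.7403, -0.9351, 1.4026).
‖u_3‖ = 4.1026, so q_3 = (0.9117, -0.2279, 0.3419).

Q = [[-0.2425, 0.3317, 0.9117], [-0.9701, -0.0829, -0.2279], [0.0000, -0.9397, 0.3419]], R = [[4.1231, 1.6977, 2.1828], [0.0000, 4.2565, -0.6357], [0.0000, 0.0000, 4.1026]]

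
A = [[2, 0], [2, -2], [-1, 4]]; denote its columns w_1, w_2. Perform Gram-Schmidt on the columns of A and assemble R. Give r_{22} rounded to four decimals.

r_{22} = 3.5901

w_1 = (2, 2, -1); ‖w_1‖ = 3.0000, so e_1 = (0.6667, 0.6667, -0.3333).
e_1·w_2 = 0.6667·0 + 0.6667·(-2) + (-0.3333)·4 = -2.6667.
u_2 = w_2 + 2.6667·e_1 = (1.7778, -0.2222, 3.1111).
r_{22} = ‖u_2‖ = 3.5901.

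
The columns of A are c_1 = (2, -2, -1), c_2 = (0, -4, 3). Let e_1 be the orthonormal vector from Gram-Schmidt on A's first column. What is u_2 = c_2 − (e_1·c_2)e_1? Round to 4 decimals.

u_2 = (-1.1111, -2.8889, 3.5556)

e_1 = c_1/‖c_1‖ = (2, -2, -1)/3.0000 = (0.6667, -0.6667, -0.3333).
r_{12} = e_1·c_2 = 1.6667.
u_2 = c_2 − 1.6667·e_1 = (-1.1111, -2.8889, 3.5556).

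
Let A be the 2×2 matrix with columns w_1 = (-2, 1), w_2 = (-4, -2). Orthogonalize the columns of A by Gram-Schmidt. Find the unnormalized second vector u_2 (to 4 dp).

w_1 = (-2, 1); ‖w_1‖ = 2.2361, so e_1 = (-0.8944, 0.4472).
e_1·w_2 = (-0.8944)·(-4) + 0.4472·(-2) = 2.6833.
u_2 = w_2 − 2.6833·e_1 = (-1.6000, -3.2000).

u_2 = (-1.6000, -3.2000)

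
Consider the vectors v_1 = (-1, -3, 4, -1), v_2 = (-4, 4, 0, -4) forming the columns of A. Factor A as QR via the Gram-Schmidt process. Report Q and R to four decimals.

q_1 = v_1/‖v_1‖ = (-1, -3, 4, -1)/5.1962 = (-0.1925, -0.5774, 0.7698, -0.1925).
r_{12} = q_1·v_2 = -0.7698.
u_2 = v_2 + 0.7698·q_1 = (-4.1481, 3.5556, 0.5926, -4.1481).
‖u_2‖ = 6.8853, so q_2 = (-0.6025, 0.5164, 0.0861, -0.6025).

Q = [[-0.1925, -0.6025], [-0.5774, 0.5164], [0.7698, 0.0861], [-0.1925, -0.6025]], R = [[5.1962, -0.7698], [0.0000, 6.8853]]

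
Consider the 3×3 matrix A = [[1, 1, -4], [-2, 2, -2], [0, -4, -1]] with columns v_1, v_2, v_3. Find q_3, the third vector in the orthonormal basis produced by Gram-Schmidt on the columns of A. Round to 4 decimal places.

q_3 = (-0.8165, -0.4082, -0.4082)

q_1 = v_1/‖v_1‖ = (1, -2, 0)/2.2361 = (0.4472, -0.8944, 0.0000).
r_{12} = q_1·v_2 = -1.3416.
u_2 = v_2 + 1.3416·q_1 = (1.6000, 0.8000, -4.0000).
‖u_2‖ = 4.3818, so q_2 = (0.3651, 0.1826, -0.9129).
r_{13} = q_1·v_3 = 0.0000; r_{23} = q_2·v_3 = -0.9129.
u_3 = v_3 + 0.0000·q_1 + 0.9129·q_2 = (-3.6667, -1.8333, -1.8333).
‖u_3‖ = 4.4907, so q_3 = (-0.8165, -0.4082, -0.4082).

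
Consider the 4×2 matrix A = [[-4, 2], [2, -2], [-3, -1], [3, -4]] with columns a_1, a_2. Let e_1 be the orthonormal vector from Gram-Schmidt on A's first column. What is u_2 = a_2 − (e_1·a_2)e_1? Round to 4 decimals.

a_1 = (-4, 2, -3, 3); ‖a_1‖ = 6.1644, so e_1 = (-0.6489, 0.3244, -0.4867, 0.4867).
e_1·a_2 = (-0.6489)·2 + 0.3244·(-2) + (-0.4867)·(-1) + 0.4867·(-4) = -3.4066.
u_2 = a_2 + 3.4066·e_1 = (-0.2105, -0.8947, -2.6579, -2.3421).

u_2 = (-0.2105, -0.8947, -2.6579, -2.3421)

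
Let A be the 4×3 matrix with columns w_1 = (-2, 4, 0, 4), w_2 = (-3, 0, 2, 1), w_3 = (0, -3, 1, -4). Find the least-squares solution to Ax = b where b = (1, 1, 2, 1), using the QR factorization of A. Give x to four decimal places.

w_1 = (-2, 4, 0, 4); ‖w_1‖ = 6.0000, so e_1 = (-0.3333, 0.6667, 0.0000, 0.6667).
e_1·w_2 = (-0.3333)·(-3) + 0.6667·0 + 0.0000·2 + 0.6667·1 = 1.6667.
u_2 = w_2 − 1.6667·e_1 = (-2.4444, -1.1111, 2.0000, -0.1111).
‖u_2‖ = 3.3500, so e_2 = (-0.7297, -0.3317, 0.5970, -0.0332).
e_1·w_3 = (-0.3333)·0 + 0.6667·(-3) + 0.0000·1 + 0.6667·(-4) = -4.6667; e_2·w_3 = (-0.7297)·0 + (-0.3317)·(-3) + 0.5970·1 + (-0.0332)·(-4) = 1.7247.
u_3 = w_3 + 4.6667·e_1 − 1.7247·e_2 = (-0.2970, 0.6832, -0.0297, -0.8317).
‖u_3‖ = 1.1169, so e_3 = (-0.2659, 0.6117, -0.0266, -0.7446).
Qᵀb = (1.0000, 0.0995, -0.4521).
Back-substitute: x_3 = -0.4521/1.1169 = -0.4048.
x_2 = (0.0995 − 1.7247·(-0.4048))/3.3500 = 0.2381.
x_1 = (1.0000 − 1.6667·0.2381 + 4.6667·(-0.4048))/6.0000 = -0.2143.

x = (-0.2143, 0.2381, -0.4048)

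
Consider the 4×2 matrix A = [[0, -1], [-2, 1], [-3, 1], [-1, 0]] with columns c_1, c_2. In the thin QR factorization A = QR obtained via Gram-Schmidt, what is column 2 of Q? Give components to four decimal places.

e_1 = c_1/‖c_1‖ = (0, -2, -3, -1)/3.7417 = (0.0000, -0.5345, -0.8018, -0.2673).
r_{12} = e_1·c_2 = -1.3363.
u_2 = c_2 + 1.3363·e_1 = (-1.0000, 0.2857, -0.0714, -0.3571).
‖u_2‖ = 1.1019, so e_2 = (-0.9075, 0.2593, -0.0648, -0.3241).

e_2 = (-0.9075, 0.2593, -0.0648, -0.3241)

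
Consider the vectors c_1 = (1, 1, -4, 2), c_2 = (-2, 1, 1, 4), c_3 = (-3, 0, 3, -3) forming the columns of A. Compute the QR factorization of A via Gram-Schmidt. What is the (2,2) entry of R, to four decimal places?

c_1 = (1, 1, -4, 2); ‖c_1‖ = 4.6904, so q_1 = (0.2132, 0.2132, -0.8528, 0.4264).
q_1·c_2 = 0.2132·(-2) + 0.2132·1 + (-0.8528)·1 + 0.4264·4 = 0.6396.
u_2 = c_2 − 0.6396·q_1 = (-2.1364, 0.8636, 1.5455, 3.7273).
r_{22} = ‖u_2‖ = 4.6466.

r_{22} = 4.6466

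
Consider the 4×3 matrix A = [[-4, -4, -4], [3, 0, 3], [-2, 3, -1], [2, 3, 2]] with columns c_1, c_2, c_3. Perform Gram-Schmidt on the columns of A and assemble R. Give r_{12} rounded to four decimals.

c_1 = (-4, 3, -2, 2); ‖c_1‖ = 5.7446, so q_1 = (-0.6963, 0.5222, -0.3482, 0.3482).
r_{12} = q_1·c_2 = 2.7852.

r_{12} = 2.7852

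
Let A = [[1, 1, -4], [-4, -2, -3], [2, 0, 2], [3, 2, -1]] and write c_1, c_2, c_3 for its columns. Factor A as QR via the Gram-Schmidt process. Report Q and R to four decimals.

Q = [[0.1826, 0.4082, -0.7537], [-0.7303, 0.0000, -0.4845], [0.3651, -0.8165, -0.4307], [0.5477, 0.4082, -0.1077]], R = [[5.4772, 2.7386, 1.6432], [0.0000, 1.2247, -3.6742], [0.0000, 0.0000, 3.7148]]

c_1 = (1, -4, 2, 3); ‖c_1‖ = 5.4772, so q_1 = (0.1826, -0.7303, 0.3651, 0.5477).
q_1·c_2 = 0.1826·1 + (-0.7303)·(-2) + 0.3651·0 + 0.5477·2 = 2.7386.
u_2 = c_2 − 2.7386·q_1 = (0.5000, 0.0000, -1.0000, 0.5000).
‖u_2‖ = 1.2247, so q_2 = (0.4082, 0.0000, -0.8165, 0.4082).
q_1·c_3 = 0.1826·(-4) + (-0.7303)·(-3) + 0.3651·2 + 0.5477·(-1) = 1.6432; q_2·c_3 = 0.4082·(-4) + (0.0000)·(-3) + (-0.8165)·2 + 0.4082·(-1) = -3.6742.
u_3 = c_3 − 1.6432·q_1 + 3.6742·q_2 = (-2.8000, -1.8000, -1.6000, -0.4000).
‖u_3‖ = 3.7148, so q_3 = (-0.7537, -0.4845, -0.4307, -0.1077).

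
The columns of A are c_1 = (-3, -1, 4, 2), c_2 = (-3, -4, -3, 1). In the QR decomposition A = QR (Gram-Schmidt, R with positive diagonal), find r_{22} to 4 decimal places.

r_{22} = 5.8907

c_1 = (-3, -1, 4, 2); ‖c_1‖ = 5.4772, so q_1 = (-0.5477, -0.1826, 0.7303, 0.3651).
q_1·c_2 = (-0.5477)·(-3) + (-0.1826)·(-4) + 0.7303·(-3) + 0.3651·1 = 0.5477.
u_2 = c_2 − 0.5477·q_1 = (-2.7000, -3.9000, -3.4000, 0.8000).
r_{22} = ‖u_2‖ = 5.8907.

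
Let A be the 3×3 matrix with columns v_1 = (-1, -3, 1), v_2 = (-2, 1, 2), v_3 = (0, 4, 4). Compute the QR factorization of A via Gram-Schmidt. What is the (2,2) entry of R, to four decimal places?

r_{22} = 2.9848

v_1 = (-1, -3, 1); ‖v_1‖ = 3.3166, so e_1 = (-0.3015, -0.9045, 0.3015).
e_1·v_2 = (-0.3015)·(-2) + (-0.9045)·1 + 0.3015·2 = 0.3015.
u_2 = v_2 − 0.3015·e_1 = (-1.9091, 1.2727, 1.9091).
r_{22} = ‖u_2‖ = 2.9848.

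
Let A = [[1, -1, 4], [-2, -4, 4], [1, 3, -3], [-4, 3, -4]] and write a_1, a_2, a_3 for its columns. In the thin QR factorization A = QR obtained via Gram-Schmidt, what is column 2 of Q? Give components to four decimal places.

a_1 = (1, -2, 1, -4); ‖a_1‖ = 4.6904, so q_1 = (0.2132, -0.4264, 0.2132, -0.8528).
q_1·a_2 = 0.2132·(-1) + (-0.4264)·(-4) + 0.2132·3 + (-0.8528)·3 = -0.4264.
u_2 = a_2 + 0.4264·q_1 = (-0.9091, -4.1818, 3.0909, 2.6364).
‖u_2‖ = 5.9007, so q_2 = (-0.1541, -0.7087, 0.5238, 0.4468).

q_2 = (-0.1541, -0.7087, 0.5238, 0.4468)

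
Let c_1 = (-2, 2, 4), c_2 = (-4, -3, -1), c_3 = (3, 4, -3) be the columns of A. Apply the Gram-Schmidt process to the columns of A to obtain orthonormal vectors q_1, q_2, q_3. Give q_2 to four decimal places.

c_1 = (-2, 2, 4); ‖c_1‖ = 4.8990, so q_1 = (-0.4082, 0.4082, 0.8165).
q_1·c_2 = (-0.4082)·(-4) + 0.4082·(-3) + 0.8165·(-1) = -0.4082.
u_2 = c_2 + 0.4082·q_1 = (-4.1667, -2.8333, -0.6667).
‖u_2‖ = 5.0827, so q_2 = (-0.8198, -0.5575, -0.1312).

q_2 = (-0.8198, -0.5575, -0.1312)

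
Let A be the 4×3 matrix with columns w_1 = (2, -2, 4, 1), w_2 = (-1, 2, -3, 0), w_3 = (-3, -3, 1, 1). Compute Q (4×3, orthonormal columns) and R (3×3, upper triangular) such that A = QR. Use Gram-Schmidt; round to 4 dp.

Q = [[0.4000, 0.4315, -0.6499], [-0.4000, 0.5491, -0.3564], [0.8000, -0.1177, -0.0210], [0.2000, 0.7060, 0.6709]], R = [[5.0000, -3.6000, 1.0000], [0.0000, 1.0198, -2.3534], [0.0000, 0.0000, 3.6690]]

q_1 = w_1/‖w_1‖ = (2, -2, 4, 1)/5.0000 = (0.4000, -0.4000, 0.8000, 0.2000).
r_{12} = q_1·w_2 = -3.6000.
u_2 = w_2 + 3.6000·q_1 = (0.4400, 0.5600, -0.1200, 0.7200).
‖u_2‖ = 1.0198, so q_2 = (0.4315, 0.5491, -0.1177, 0.7060).
r_{13} = q_1·w_3 = 1.0000; r_{23} = q_2·w_3 = -2.3534.
u_3 = w_3 − 1.0000·q_1 + 2.3534·q_2 = (-2.3846, -1.3077, -0.0769, 2.4615).
‖u_3‖ = 3.6690, so q_3 = (-0.6499, -0.3564, -0.0210, 0.6709).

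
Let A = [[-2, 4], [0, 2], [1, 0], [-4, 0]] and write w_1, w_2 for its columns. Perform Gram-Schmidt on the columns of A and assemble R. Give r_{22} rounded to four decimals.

r_{22} = 4.1173

w_1 = (-2, 0, 1, -4); ‖w_1‖ = 4.5826, so q_1 = (-0.4364, 0.0000, 0.2182, -0.8729).
q_1·w_2 = (-0.4364)·4 + 0.0000·2 + 0.2182·0 + (-0.8729)·0 = -1.7457.
u_2 = w_2 + 1.7457·q_1 = (3.2381, 2.0000, 0.3810, -1.5238).
r_{22} = ‖u_2‖ = 4.1173.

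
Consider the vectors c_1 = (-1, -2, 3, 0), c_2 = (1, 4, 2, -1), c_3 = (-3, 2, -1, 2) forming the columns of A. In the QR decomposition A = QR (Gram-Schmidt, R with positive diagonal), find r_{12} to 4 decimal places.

c_1 = (-1, -2, 3, 0); ‖c_1‖ = 3.7417, so e_1 = (-0.2673, -0.5345, 0.8018, 0.0000).
r_{12} = e_1·c_2 = -0.8018.

r_{12} = -0.8018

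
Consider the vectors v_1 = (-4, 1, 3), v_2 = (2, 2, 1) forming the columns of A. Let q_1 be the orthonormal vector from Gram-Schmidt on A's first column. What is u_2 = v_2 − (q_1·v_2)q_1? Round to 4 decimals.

u_2 = (1.5385, 2.1154, 1.3462)

v_1 = (-4, 1, 3); ‖v_1‖ = 5.0990, so q_1 = (-0.7845, 0.1961, 0.5883).
q_1·v_2 = (-0.7845)·2 + 0.1961·2 + 0.5883·1 = -0.5883.
u_2 = v_2 + 0.5883·q_1 = (1.5385, 2.1154, 1.3462).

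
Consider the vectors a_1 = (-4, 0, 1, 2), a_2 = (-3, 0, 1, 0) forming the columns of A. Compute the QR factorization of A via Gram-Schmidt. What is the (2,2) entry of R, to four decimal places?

a_1 = (-4, 0, 1, 2); ‖a_1‖ = 4.5826, so q_1 = (-0.8729, 0.0000, 0.2182, 0.4364).
q_1·a_2 = (-0.8729)·(-3) + 0.0000·0 + 0.2182·1 + 0.4364·0 = 2.8368.
u_2 = a_2 − 2.8368·q_1 = (-0.5238, 0.0000, 0.3810, -1.2381).
r_{22} = ‖u_2‖ = 1.3973.

r_{22} = 1.3973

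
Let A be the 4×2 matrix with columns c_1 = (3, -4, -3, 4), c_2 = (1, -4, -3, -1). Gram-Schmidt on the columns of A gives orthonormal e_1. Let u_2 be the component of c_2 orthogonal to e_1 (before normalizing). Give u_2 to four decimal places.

u_2 = (-0.4400, -2.0800, -1.5600, -2.9200)

e_1 = c_1/‖c_1‖ = (3, -4, -3, 4)/7.0711 = (0.4243, -0.5657, -0.4243, 0.5657).
r_{12} = e_1·c_2 = 3.3941.
u_2 = c_2 − 3.3941·e_1 = (-0.4400, -2.0800, -1.5600, -2.9200).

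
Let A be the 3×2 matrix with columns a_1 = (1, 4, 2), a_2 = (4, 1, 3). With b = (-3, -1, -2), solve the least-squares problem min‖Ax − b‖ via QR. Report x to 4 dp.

x = (-0.0571, -0.7000)

a_1 = (1, 4, 2); ‖a_1‖ = 4.5826, so q_1 = (0.2182, 0.8729, 0.4364).
q_1·a_2 = 0.2182·4 + 0.8729·1 + 0.4364·3 = 3.0551.
u_2 = a_2 − 3.0551·q_1 = (3.3333, -1.6667, 1.6667).
‖u_2‖ = 4.0825, so q_2 = (0.8165, -0.4082, 0.4082).
Qᵀb = (-2.4004, -2.8577).
Back-substitute: x_2 = -2.8577/4.0825 = -0.7000.
x_1 = (-2.4004 − 3.0551·(-0.7000))/4.5826 = -0.0571.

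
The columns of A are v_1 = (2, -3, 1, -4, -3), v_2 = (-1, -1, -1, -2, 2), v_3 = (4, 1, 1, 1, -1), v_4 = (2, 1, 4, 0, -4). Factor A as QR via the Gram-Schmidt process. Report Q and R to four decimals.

v_1 = (2, -3, 1, -4, -3); ‖v_1‖ = 6.2450, so q_1 = (0.3203, -0.4804, 0.1601, -0.6405, -0.4804).
q_1·v_2 = 0.3203·(-1) + (-0.4804)·(-1) + 0.1601·(-1) + (-0.6405)·(-2) + (-0.4804)·2 = 0.3203.
u_2 = v_2 − 0.3203·q_1 = (-1.1026, -0.8462, -1.0513, -1.7949, 2.1538).
‖u_2‖ = 3.3011, so q_2 = (-0.3340, -0.2563, -0.3185, -0.5437, 0.6525).
q_1·v_3 = 0.3203·4 + (-0.4804)·1 + 0.1601·1 + (-0.6405)·1 + (-0.4804)·(-1) = 0.8006; q_2·v_3 = (-0.3340)·4 + (-0.2563)·1 + (-0.3185)·1 + (-0.5437)·1 + 0.6525·(-1) = -3.1069.
u_3 = v_3 − 0.8006·q_1 + 3.1069·q_2 = (2.7059, 0.5882, -0.1176, -0.1765, 1.4118).
‖u_3‖ = 3.1154, so q_3 = (0.8685, 0.1888, -0.0378, -0.0566, 0.4532).
q_1·v_4 = 0.3203·2 + (-0.4804)·1 + 0.1601·4 + (-0.6405)·0 + (-0.4804)·(-4) = 2.7222; q_2·v_4 = (-0.3340)·2 + (-0.2563)·1 + (-0.3185)·4 + (-0.5437)·0 + 0.6525·(-4) = -4.8080; q_3·v_4 = 0.8685·2 + 0.1888·1 + (-0.0378)·4 + (-0.0566)·0 + 0.4532·(-4) = -0.0378.
u_4 = v_4 − 2.7222·q_1 + 4.8080·q_2 + 0.0378·q_3 = (-0.4448, 1.0824, 2.0315, -0.8727, 0.4618).
‖u_4‖ = 2.5439, so q_4 = (-0.1749, 0.4255, 0.7986, -0.3431, 0.1815).

Q = [[0.3203, -0.3340, 0.8685, -0.1749], [-0.4804, -0.2563, 0.1888, 0.4255], [0.1601, -0.3185, -0.0378, 0.7986], [-0.6405, -0.5437, -0.0566, -0.3431], [-0.4804, 0.6525, 0.4532, 0.1815]], R = [[6.2450, 0.3203, 0.8006, 2.7222], [0.0000, 3.3011, -3.1069, -4.8080], [0.0000, 0.0000, 3.1154, -0.0378], [0.0000, 0.0000, 0.0000, 2.5439]]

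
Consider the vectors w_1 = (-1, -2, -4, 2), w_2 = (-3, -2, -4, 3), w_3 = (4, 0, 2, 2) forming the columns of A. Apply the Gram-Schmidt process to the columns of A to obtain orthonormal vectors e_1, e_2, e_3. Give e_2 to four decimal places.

e_2 = (-0.8812, 0.1533, 0.3065, 0.3257)

w_1 = (-1, -2, -4, 2); ‖w_1‖ = 5.0000, so e_1 = (-0.2000, -0.4000, -0.8000, 0.4000).
e_1·w_2 = (-0.2000)·(-3) + (-0.4000)·(-2) + (-0.8000)·(-4) + 0.4000·3 = 5.8000.
u_2 = w_2 − 5.8000·e_1 = (-1.8400, 0.3200, 0.6400, 0.6800).
‖u_2‖ = 2.0881, so e_2 = (-0.8812, 0.1533, 0.3065, 0.3257).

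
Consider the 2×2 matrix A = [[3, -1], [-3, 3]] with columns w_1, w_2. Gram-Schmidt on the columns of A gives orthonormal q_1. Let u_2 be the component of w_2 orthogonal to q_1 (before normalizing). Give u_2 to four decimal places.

u_2 = (1.0000, 1.0000)

q_1 = w_1/‖w_1‖ = (3, -3)/4.2426 = (0.7071, -0.7071).
r_{12} = q_1·w_2 = -2.8284.
u_2 = w_2 + 2.8284·q_1 = (1.0000, 1.0000).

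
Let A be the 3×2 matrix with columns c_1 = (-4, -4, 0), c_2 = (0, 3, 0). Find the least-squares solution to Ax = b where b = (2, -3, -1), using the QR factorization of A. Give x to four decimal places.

x = (-0.5000, -1.6667)

e_1 = c_1/‖c_1‖ = (-4, -4, 0)/5.6569 = (-0.7071, -0.7071, 0.0000).
r_{12} = e_1·c_2 = -2.1213.
u_2 = c_2 + 2.1213·e_1 = (-1.5000, 1.5000, 0.0000).
‖u_2‖ = 2.1213, so e_2 = (-0.7071, 0.7071, 0.0000).
Qᵀb = (0.7071, -3.5355).
Back-substitute: x_2 = -3.5355/2.1213 = -1.6667.
x_1 = (0.7071 + 2.1213·(-1.6667))/5.6569 = -0.5000.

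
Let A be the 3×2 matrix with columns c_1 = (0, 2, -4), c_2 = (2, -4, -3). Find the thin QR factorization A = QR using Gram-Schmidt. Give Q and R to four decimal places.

Q = [[0.0000, 0.3766], [0.4472, -0.8286], [-0.8944, -0.4143]], R = [[4.4721, 0.8944], [0.0000, 5.3104]]

q_1 = c_1/‖c_1‖ = (0, 2, -4)/4.4721 = (0.0000, 0.4472, -0.8944).
r_{12} = q_1·c_2 = 0.8944.
u_2 = c_2 − 0.8944·q_1 = (2.0000, -4.4000, -2.2000).
‖u_2‖ = 5.3104, so q_2 = (0.3766, -0.8286, -0.4143).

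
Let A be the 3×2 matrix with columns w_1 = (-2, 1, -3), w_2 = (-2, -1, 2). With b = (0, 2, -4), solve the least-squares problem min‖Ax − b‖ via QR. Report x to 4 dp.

x = (0.8205, -0.8376)

w_1 = (-2, 1, -3); ‖w_1‖ = 3.7417, so e_1 = (-0.5345, 0.2673, -0.8018).
e_1·w_2 = (-0.5345)·(-2) + 0.2673·(-1) + (-0.8018)·2 = -0.8018.
u_2 = w_2 + 0.8018·e_1 = (-2.4286, -0.7857, 1.3571).
‖u_2‖ = 2.8909, so e_2 = (-0.8401, -0.2718, 0.4695).
Qᵀb = (3.7417, -2.4214).
Back-substitute: x_2 = -2.4214/2.8909 = -0.8376.
x_1 = (3.7417 + 0.8018·(-0.8376))/3.7417 = 0.8205.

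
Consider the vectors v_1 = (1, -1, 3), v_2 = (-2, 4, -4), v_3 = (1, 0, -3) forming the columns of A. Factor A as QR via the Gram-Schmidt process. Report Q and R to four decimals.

v_1 = (1, -1, 3); ‖v_1‖ = 3.3166, so q_1 = (0.3015, -0.3015, 0.9045).
q_1·v_2 = 0.3015·(-2) + (-0.3015)·4 + 0.9045·(-4) = -5.4272.
u_2 = v_2 + 5.4272·q_1 = (-0.3636, 2.3636, 0.9091).
‖u_2‖ = 2.5584, so q_2 = (-0.1421, 0.9239, 0.3553).
q_1·v_3 = 0.3015·1 + (-0.3015)·0 + 0.9045·(-3) = -2.4121; q_2·v_3 = (-0.1421)·1 + 0.9239·0 + 0.3553·(-3) = -1.2081.
u_3 = v_3 + 2.4121·q_1 + 1.2081·q_2 = (1.5556, 0.3889, -0.3889).
‖u_3‖ = 1.6499, so q_3 = (0.9428, 0.2357, -0.2357).

Q = [[0.3015, -0.1421, 0.9428], [-0.3015, 0.9239, 0.2357], [0.9045, 0.3553, -0.2357]], R = [[3.3166, -5.4272, -2.4121], [0.0000, 2.5584, -1.2081], [0.0000, 0.0000, 1.6499]]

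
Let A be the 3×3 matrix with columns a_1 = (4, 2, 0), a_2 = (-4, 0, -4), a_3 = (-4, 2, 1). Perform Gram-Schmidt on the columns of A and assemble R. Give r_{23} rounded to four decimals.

e_1 = a_1/‖a_1‖ = (4, 2, 0)/4.4721 = (0.8944, 0.4472, 0.0000).
r_{12} = e_1·a_2 = -3.5777.
u_2 = a_2 + 3.5777·e_1 = (-0.8000, 1.6000, -4.0000).
‖u_2‖ = 4.3818, so e_2 = (-0.1826, 0.3651, -0.9129).
r_{23} = e_2·a_3 = 0.5477.

r_{23} = 0.5477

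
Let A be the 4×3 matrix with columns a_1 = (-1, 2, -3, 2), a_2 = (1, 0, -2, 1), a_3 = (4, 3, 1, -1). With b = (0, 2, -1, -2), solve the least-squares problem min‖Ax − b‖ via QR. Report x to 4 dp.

x = (0.4449, -0.5740, 0.3300)

a_1 = (-1, 2, -3, 2); ‖a_1‖ = 4.2426, so e_1 = (-0.2357, 0.4714, -0.7071, 0.4714).
e_1·a_2 = (-0.2357)·1 + 0.4714·0 + (-0.7071)·(-2) + 0.4714·1 = 1.6499.
u_2 = a_2 − 1.6499·e_1 = (1.3889, -0.7778, -0.8333, 0.2222).
‖u_2‖ = 1.8105, so e_2 = (0.7671, -0.4296, -0.4603, 0.1227).
e_1·a_3 = (-0.2357)·4 + 0.4714·3 + (-0.7071)·1 + 0.4714·(-1) = -0.7071; e_2·a_3 = 0.7671·4 + (-0.4296)·3 + (-0.4603)·1 + 0.1227·(-1) = 1.1967.
u_3 = a_3 + 0.7071·e_1 − 1.1967·e_2 = (2.9153, 3.8475, 1.0508, -0.8136).
‖u_3‖ = 5.0068, so e_3 = (0.5823, 0.7685, 0.2099, -0.1625).
Qᵀb = (0.7071, -0.6444, 1.6520).
Back-substitute: x_3 = 1.6520/5.0068 = 0.3300.
x_2 = (-0.6444 − 1.1967·0.3300)/1.8105 = -0.5740.
x_1 = (0.7071 − 1.6499·(-0.5740) + 0.7071·0.3300)/4.2426 = 0.4449.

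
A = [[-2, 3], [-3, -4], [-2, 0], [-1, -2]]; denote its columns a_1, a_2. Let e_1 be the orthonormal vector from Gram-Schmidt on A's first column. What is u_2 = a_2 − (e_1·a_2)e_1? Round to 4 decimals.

a_1 = (-2, -3, -2, -1); ‖a_1‖ = 4.2426, so e_1 = (-0.4714, -0.7071, -0.4714, -0.2357).
e_1·a_2 = (-0.4714)·3 + (-0.7071)·(-4) + (-0.4714)·0 + (-0.2357)·(-2) = 1.8856.
u_2 = a_2 − 1.8856·e_1 = (3.8889, -2.6667, 0.8889, -1.5556).

u_2 = (3.8889, -2.6667, 0.8889, -1.5556)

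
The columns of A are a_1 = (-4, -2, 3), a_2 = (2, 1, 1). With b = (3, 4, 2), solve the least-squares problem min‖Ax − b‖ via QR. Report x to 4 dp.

x = (0.0000, 2.0000)

a_1 = (-4, -2, 3); ‖a_1‖ = 5.3852, so e_1 = (-0.7428, -0.3714, 0.5571).
e_1·a_2 = (-0.7428)·2 + (-0.3714)·1 + 0.5571·1 = -1.2999.
u_2 = a_2 + 1.2999·e_1 = (1.0345, 0.5172, 1.7241).
‖u_2‖ = 2.0761, so e_2 = (0.4983, 0.2491, 0.8305).
Qᵀb = (-2.5997, 4.1523).
Back-substitute: x_2 = 4.1523/2.0761 = 2.0000.
x_1 = (-2.5997 + 1.2999·2.0000)/5.3852 = 0.0000.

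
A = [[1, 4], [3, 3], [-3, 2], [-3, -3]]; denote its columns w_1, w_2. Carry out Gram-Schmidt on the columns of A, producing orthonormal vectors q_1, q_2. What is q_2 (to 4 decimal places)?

q_2 = (0.6382, 0.2393, 0.6914, -0.2393)

q_1 = w_1/‖w_1‖ = (1, 3, -3, -3)/5.2915 = (0.1890, 0.5669, -0.5669, -0.5669).
r_{12} = q_1·w_2 = 3.0237.
u_2 = w_2 − 3.0237·q_1 = (3.4286, 1.2857, 3.7143, -1.2857).
‖u_2‖ = 5.3719, so q_2 = (0.6382, 0.2393, 0.6914, -0.2393).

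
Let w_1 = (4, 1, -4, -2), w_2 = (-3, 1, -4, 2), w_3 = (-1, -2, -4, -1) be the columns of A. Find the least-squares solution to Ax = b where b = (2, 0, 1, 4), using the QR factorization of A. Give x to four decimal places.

e_1 = w_1/‖w_1‖ = (4, 1, -4, -2)/6.0828 = (0.6576, 0.1644, -0.6576, -0.3288).
r_{12} = e_1·w_2 = 0.1644.
u_2 = w_2 − 0.1644·e_1 = (-3.1081, 0.9730, -3.8919, 2.0541).
‖u_2‖ = 5.4748, so e_2 = (-0.5677, 0.1777, -0.7109, 0.3752).
r_{13} = e_1·w_3 = 1.9728; r_{23} = e_2·w_3 = 2.6806.
u_3 = w_3 − 1.9728·e_1 − 2.6806·e_2 = (-0.7755, -2.8007, -0.7971, -1.3571).
‖u_3‖ = 3.3049, so e_3 = (-0.2346, -0.8474, -0.2412, -0.4106).
Qᵀb = (-0.6576, -0.3456, -2.3530).
Back-substitute: x_3 = -2.3530/3.3049 = -0.7120.
x_2 = (-0.3456 − 2.6806·(-0.7120))/5.4748 = 0.2855.
x_1 = (-0.6576 − 0.1644·0.2855 − 1.9728·(-0.7120))/6.0828 = 0.1151.

x = (0.1151, 0.2855, -0.7120)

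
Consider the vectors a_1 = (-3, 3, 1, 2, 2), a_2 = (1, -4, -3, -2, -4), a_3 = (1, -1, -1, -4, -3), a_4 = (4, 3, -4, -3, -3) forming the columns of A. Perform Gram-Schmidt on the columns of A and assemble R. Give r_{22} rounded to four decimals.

r_{22} = 3.5590

a_1 = (-3, 3, 1, 2, 2); ‖a_1‖ = 5.1962, so e_1 = (-0.5774, 0.5774, 0.1925, 0.3849, 0.3849).
e_1·a_2 = (-0.5774)·1 + 0.5774·(-4) + 0.1925·(-3) + 0.3849·(-2) + 0.3849·(-4) = -5.7735.
u_2 = a_2 + 5.7735·e_1 = (-2.3333, -0.6667, -1.8889, 0.2222, -1.7778).
r_{22} = ‖u_2‖ = 3.5590.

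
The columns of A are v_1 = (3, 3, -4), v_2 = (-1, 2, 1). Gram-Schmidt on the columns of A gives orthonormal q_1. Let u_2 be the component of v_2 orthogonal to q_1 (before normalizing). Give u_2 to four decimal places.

v_1 = (3, 3, -4); ‖v_1‖ = 5.8310, so q_1 = (0.5145, 0.5145, -0.6860).
q_1·v_2 = 0.5145·(-1) + 0.5145·2 + (-0.6860)·1 = -0.1715.
u_2 = v_2 + 0.1715·q_1 = (-0.9118, 2.0882, 0.8824).

u_2 = (-0.9118, 2.0882, 0.8824)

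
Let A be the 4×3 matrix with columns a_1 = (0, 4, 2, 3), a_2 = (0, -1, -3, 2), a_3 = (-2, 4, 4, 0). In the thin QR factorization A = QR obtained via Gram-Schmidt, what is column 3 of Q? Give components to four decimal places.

a_1 = (0, 4, 2, 3); ‖a_1‖ = 5.3852, so q_1 = (0.0000, 0.7428, 0.3714, 0.5571).
q_1·a_2 = 0.0000·0 + 0.7428·(-1) + 0.3714·(-3) + 0.5571·2 = -0.7428.
u_2 = a_2 + 0.7428·q_1 = (0.0000, -0.4483, -2.7241, 2.4138).
‖u_2‖ = 3.6672, so q_2 = (0.0000, -0.1222, -0.7428, 0.6582).
q_1·a_3 = 0.0000·(-2) + 0.7428·4 + 0.3714·4 + 0.5571·0 = 4.4567; q_2·a_3 = 0.0000·(-2) + (-0.1222)·4 + (-0.7428)·4 + 0.6582·0 = -3.4603.
u_3 = a_3 − 4.4567·q_1 + 3.4603·q_2 = (-2.0000, 0.2667, -0.2256, -0.2051).
‖u_3‖ = 2.0406, so q_3 = (-0.9801, 0.1307, -0.1106, -0.1005).

q_3 = (-0.9801, 0.1307, -0.1106, -0.1005)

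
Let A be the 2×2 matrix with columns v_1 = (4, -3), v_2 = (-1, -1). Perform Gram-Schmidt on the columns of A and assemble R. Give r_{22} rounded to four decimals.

r_{22} = 1.4000

v_1 = (4, -3); ‖v_1‖ = 5.0000, so e_1 = (0.8000, -0.6000).
e_1·v_2 = 0.8000·(-1) + (-0.6000)·(-1) = -0.2000.
u_2 = v_2 + 0.2000·e_1 = (-0.8400, -1.1200).
r_{22} = ‖u_2‖ = 1.4000.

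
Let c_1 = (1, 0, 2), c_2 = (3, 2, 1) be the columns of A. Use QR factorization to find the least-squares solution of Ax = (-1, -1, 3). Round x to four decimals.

x = (1.7778, -0.7778)

c_1 = (1, 0, 2); ‖c_1‖ = 2.2361, so q_1 = (0.4472, 0.0000, 0.8944).
q_1·c_2 = 0.4472·3 + 0.0000·2 + 0.8944·1 = 2.2361.
u_2 = c_2 − 2.2361·q_1 = (2.0000, 2.0000, -1.0000).
‖u_2‖ = 3.0000, so q_2 = (0.6667, 0.6667, -0.3333).
Qᵀb = (2.2361, -2.3333).
Back-substitute: x_2 = -2.3333/3.0000 = -0.7778.
x_1 = (2.2361 − 2.2361·(-0.7778))/2.2361 = 1.7778.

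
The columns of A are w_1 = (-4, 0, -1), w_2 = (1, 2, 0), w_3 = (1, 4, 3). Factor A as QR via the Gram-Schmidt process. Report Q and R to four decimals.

Q = [[-0.9701, 0.0292, -0.2408], [0.0000, 0.9927, 0.1204], [-0.2425, -0.1168, 0.9631]], R = [[4.1231, -0.9701, -1.6977], [0.0000, 2.0147, 3.6497], [0.0000, 0.0000, 3.1300]]

w_1 = (-4, 0, -1); ‖w_1‖ = 4.1231, so q_1 = (-0.9701, 0.0000, -0.2425).
q_1·w_2 = (-0.9701)·1 + 0.0000·2 + (-0.2425)·0 = -0.9701.
u_2 = w_2 + 0.9701·q_1 = (0.0588, 2.0000, -0.2353).
‖u_2‖ = 2.0147, so q_2 = (0.0292, 0.9927, -0.1168).
q_1·w_3 = (-0.9701)·1 + 0.0000·4 + (-0.2425)·3 = -1.6977; q_2·w_3 = 0.0292·1 + 0.9927·4 + (-0.1168)·3 = 3.6497.
u_3 = w_3 + 1.6977·q_1 − 3.6497·q_2 = (-0.7536, 0.3768, 3.0145).
‖u_3‖ = 3.1300, so q_3 = (-0.2408, 0.1204, 0.9631).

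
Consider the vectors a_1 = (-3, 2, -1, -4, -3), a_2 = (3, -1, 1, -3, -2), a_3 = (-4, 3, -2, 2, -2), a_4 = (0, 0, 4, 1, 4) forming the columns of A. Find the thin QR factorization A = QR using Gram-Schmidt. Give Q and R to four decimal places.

q_1 = a_1/‖a_1‖ = (-3, 2, -1, -4, -3)/6.2450 = (-0.4804, 0.3203, -0.1601, -0.6405, -0.4804).
r_{12} = q_1·a_2 = 0.9608.
u_2 = a_2 − 0.9608·q_1 = (3.4615, -1.3077, 1.1538, -2.3846, -1.5385).
‖u_2‖ = 4.8038, so q_2 = (0.7206, -0.2722, 0.2402, -0.4964, -0.3203).
r_{13} = q_1·a_3 = 2.8823; r_{23} = q_2·a_3 = -4.5316.
u_3 = a_3 − 2.8823·q_1 + 4.5316·q_2 = (0.6500, 0.8433, -0.4500, 1.5967, -2.0667).
‖u_3‖ = 2.8560, so q_3 = (0.2276, 0.2953, -0.1576, 0.5591, -0.7236).
r_{14} = q_1·a_4 = -3.2026; r_{24} = q_2·a_4 = -0.8167; r_{34} = q_3·a_4 = -2.9657.
u_4 = a_4 + 3.2026·q_1 + 0.8167·q_2 + 2.9657·q_3 = (-0.2750, 1.6791, 3.2160, 0.2013, 0.0539).
‖u_4‖ = 3.6444, so q_4 = (-0.0755, 0.4607, 0.8825, 0.0552, 0.0148).

Q = [[-0.4804, 0.7206, 0.2276, -0.0755], [0.3203, -0.2722, 0.2953, 0.4607], [-0.1601, 0.2402, -0.1576, 0.8825], [-0.6405, -0.4964, 0.5591, 0.0552], [-0.4804, -0.3203, -0.7236, 0.0148]], R = [[6.2450, 0.9608, 2.8823, -3.2026], [0.0000, 4.8038, -4.5316, -0.8167], [0.0000, 0.0000, 2.8560, -2.9657], [0.0000, 0.0000, 0.0000, 3.6444]]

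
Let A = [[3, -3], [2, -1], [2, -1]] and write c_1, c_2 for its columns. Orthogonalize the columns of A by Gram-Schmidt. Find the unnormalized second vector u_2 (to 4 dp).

u_2 = (-0.7059, 0.5294, 0.5294)

q_1 = c_1/‖c_1‖ = (3, 2, 2)/4.1231 = (0.7276, 0.4851, 0.4851).
r_{12} = q_1·c_2 = -3.1530.
u_2 = c_2 + 3.1530·q_1 = (-0.7059, 0.5294, 0.5294).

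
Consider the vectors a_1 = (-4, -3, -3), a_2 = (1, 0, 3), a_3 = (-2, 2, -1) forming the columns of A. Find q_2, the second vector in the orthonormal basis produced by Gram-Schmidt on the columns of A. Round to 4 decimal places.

q_2 = (-0.2361, -0.5115, 0.8262)

a_1 = (-4, -3, -3); ‖a_1‖ = 5.8310, so q_1 = (-0.6860, -0.5145, -0.5145).
q_1·a_2 = (-0.6860)·1 + (-0.5145)·0 + (-0.5145)·3 = -2.2295.
u_2 = a_2 + 2.2295·q_1 = (-0.5294, -1.1471, 1.8529).
‖u_2‖ = 2.2426, so q_2 = (-0.2361, -0.5115, 0.8262).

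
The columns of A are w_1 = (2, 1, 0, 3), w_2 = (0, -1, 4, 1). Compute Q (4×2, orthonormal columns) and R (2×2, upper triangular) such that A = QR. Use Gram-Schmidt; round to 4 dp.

w_1 = (2, 1, 0, 3); ‖w_1‖ = 3.7417, so e_1 = (0.5345, 0.2673, 0.0000, 0.8018).
e_1·w_2 = 0.5345·0 + 0.2673·(-1) + 0.0000·4 + 0.8018·1 = 0.5345.
u_2 = w_2 − 0.5345·e_1 = (-0.2857, -1.1429, 4.0000, 0.5714).
‖u_2‖ = 4.2088, so e_2 = (-0.0679, -0.2715, 0.9504, 0.1358).

Q = [[0.5345, -0.0679], [0.2673, -0.2715], [0.0000, 0.9504], [0.8018, 0.1358]], R = [[3.7417, 0.5345], [0.0000, 4.2088]]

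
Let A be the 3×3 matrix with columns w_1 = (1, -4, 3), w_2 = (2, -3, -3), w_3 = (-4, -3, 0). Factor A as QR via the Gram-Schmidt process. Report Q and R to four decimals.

Q = [[0.1961, 0.3941, -0.8979], [-0.7845, -0.4863, -0.3848], [0.5883, -0.7798, -0.2138]], R = [[5.0990, 0.9806, 1.5689], [0.0000, 4.5868, -0.1174], [0.0000, 0.0000, 4.7460]]

w_1 = (1, -4, 3); ‖w_1‖ = 5.0990, so e_1 = (0.1961, -0.7845, 0.5883).
e_1·w_2 = 0.1961·2 + (-0.7845)·(-3) + 0.5883·(-3) = 0.9806.
u_2 = w_2 − 0.9806·e_1 = (1.8077, -2.2308, -3.5769).
‖u_2‖ = 4.5868, so e_2 = (0.3941, -0.4863, -0.7798).
e_1·w_3 = 0.1961·(-4) + (-0.7845)·(-3) + 0.5883·0 = 1.5689; e_2·w_3 = 0.3941·(-4) + (-0.4863)·(-3) + (-0.7798)·0 = -0.1174.
u_3 = w_3 − 1.5689·e_1 + 0.1174·e_2 = (-4.2614, -1.8263, -1.0146).
‖u_3‖ = 4.7460, so e_3 = (-0.8979, -0.3848, -0.2138).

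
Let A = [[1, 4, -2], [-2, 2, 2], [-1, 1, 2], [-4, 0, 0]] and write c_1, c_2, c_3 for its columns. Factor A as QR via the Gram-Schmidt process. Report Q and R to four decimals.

Q = [[0.2132, 0.8837, -0.3972], [-0.4264, 0.4170, 0.5009], [-0.2132, 0.2085, 0.5871], [-0.8528, -0.0397, -0.4966]], R = [[4.6904, -0.2132, -1.7056], [0.0000, 4.5776, -0.5163], [0.0000, 0.0000, 2.9706]]

c_1 = (1, -2, -1, -4); ‖c_1‖ = 4.6904, so q_1 = (0.2132, -0.4264, -0.2132, -0.8528).
q_1·c_2 = 0.2132·4 + (-0.4264)·2 + (-0.2132)·1 + (-0.8528)·0 = -0.2132.
u_2 = c_2 + 0.2132·q_1 = (4.0455, 1.9091, 0.9545, -0.1818).
‖u_2‖ = 4.5776, so q_2 = (0.8837, 0.4170, 0.2085, -0.0397).
q_1·c_3 = 0.2132·(-2) + (-0.4264)·2 + (-0.2132)·2 + (-0.8528)·0 = -1.7056; q_2·c_3 = 0.8837·(-2) + 0.4170·2 + 0.2085·2 + (-0.0397)·0 = -0.5163.
u_3 = c_3 + 1.7056·q_1 + 0.5163·q_2 = (-1.1800, 1.4881, 1.7440, -1.4751).
‖u_3‖ = 2.9706, so q_3 = (-0.3972, 0.5009, 0.5871, -0.4966).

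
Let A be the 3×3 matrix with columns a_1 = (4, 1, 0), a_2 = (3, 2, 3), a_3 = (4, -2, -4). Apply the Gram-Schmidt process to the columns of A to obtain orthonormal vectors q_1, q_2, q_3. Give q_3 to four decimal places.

a_1 = (4, 1, 0); ‖a_1‖ = 4.1231, so q_1 = (0.9701, 0.2425, 0.0000).
q_1·a_2 = 0.9701·3 + 0.2425·2 + 0.0000·3 = 3.3955.
u_2 = a_2 − 3.3955·q_1 = (-0.2941, 1.1765, 3.0000).
‖u_2‖ = 3.2358, so q_2 = (-0.0909, 0.3636, 0.9271).
q_1·a_3 = 0.9701·4 + 0.2425·(-2) + 0.0000·(-4) = 3.3955; q_2·a_3 = (-0.0909)·4 + 0.3636·(-2) + 0.9271·(-4) = -4.7992.
u_3 = a_3 − 3.3955·q_1 + 4.7992·q_2 = (0.2697, -1.0787, 0.4494).
‖u_3‖ = 1.1993, so q_3 = (0.2249, -0.8994, 0.3748).

q_3 = (0.2249, -0.8994, 0.3748)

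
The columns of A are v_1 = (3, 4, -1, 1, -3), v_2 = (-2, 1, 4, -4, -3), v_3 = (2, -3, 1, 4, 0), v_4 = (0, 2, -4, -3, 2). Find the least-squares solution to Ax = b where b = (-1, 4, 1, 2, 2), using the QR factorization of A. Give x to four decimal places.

v_1 = (3, 4, -1, 1, -3); ‖v_1‖ = 6.0000, so q_1 = (0.5000, 0.6667, -0.1667, 0.1667, -0.5000).
q_1·v_2 = 0.5000·(-2) + 0.6667·1 + (-0.1667)·4 + 0.1667·(-4) + (-0.5000)·(-3) = -0.1667.
u_2 = v_2 + 0.1667·q_1 = (-1.9167, 1.1111, 3.9722, -3.9722, -3.0833).
‖u_2‖ = 6.7803, so q_2 = (-0.2827, 0.1639, 0.5858, -0.5858, -0.4548).
q_1·v_3 = 0.5000·2 + 0.6667·(-3) + (-0.1667)·1 + 0.1667·4 + (-0.5000)·0 = -0.5000; q_2·v_3 = (-0.2827)·2 + 0.1639·(-3) + 0.5858·1 + (-0.5858)·4 + (-0.4548)·0 = -2.8145.
u_3 = v_3 + 0.5000·q_1 + 2.8145·q_2 = (1.4544, -2.2054, 2.5656, 2.4344, -1.5299).
‖u_3‖ = 4.6721, so q_3 = (0.3113, -0.4720, 0.5491, 0.5211, -0.3275).
q_1·v_4 = 0.5000·0 + 0.6667·2 + (-0.1667)·(-4) + 0.1667·(-3) + (-0.5000)·2 = 0.5000; q_2·v_4 = (-0.2827)·0 + 0.1639·2 + 0.5858·(-4) + (-0.5858)·(-3) + (-0.4548)·2 = -1.1676; q_3·v_4 = 0.3113·0 + (-0.4720)·2 + 0.5491·(-4) + 0.5211·(-3) + (-0.3275)·2 = -5.3587.
u_4 = v_4 − 0.5000·q_1 + 1.1676·q_2 + 5.3587·q_3 = (1.0881, -0.6715, -0.2900, -0.9752, -0.0357).
‖u_4‖ = 1.6344, so q_4 = (0.6657, -0.4109, -0.1775, -0.5967, -0.0218).
Qᵀb = (1.3333, -0.5572, -1.2631, -3.7238).
Back-substitute: x_4 = -3.7238/1.6344 = -2.2784.
x_3 = (-1.2631 + 5.3587·(-2.2784))/4.6721 = -2.8836.
x_2 = (-0.5572 + 2.8145·(-2.8836) + 1.1676·(-2.2784))/6.7803 = -1.6715.
x_1 = (1.3333 + 0.1667·(-1.6715) + 0.5000·(-2.8836) − 0.5000·(-2.2784))/6.0000 = 0.1254.

x = (0.1254, -1.6715, -2.8836, -2.2784)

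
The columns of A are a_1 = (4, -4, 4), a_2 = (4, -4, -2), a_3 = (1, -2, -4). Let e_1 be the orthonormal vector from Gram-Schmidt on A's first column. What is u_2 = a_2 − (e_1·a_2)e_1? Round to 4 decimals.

u_2 = (2.0000, -2.0000, -4.0000)

a_1 = (4, -4, 4); ‖a_1‖ = 6.9282, so e_1 = (0.5774, -0.5774, 0.5774).
e_1·a_2 = 0.5774·4 + (-0.5774)·(-4) + 0.5774·(-2) = 3.4641.
u_2 = a_2 − 3.4641·e_1 = (2.0000, -2.0000, -4.0000).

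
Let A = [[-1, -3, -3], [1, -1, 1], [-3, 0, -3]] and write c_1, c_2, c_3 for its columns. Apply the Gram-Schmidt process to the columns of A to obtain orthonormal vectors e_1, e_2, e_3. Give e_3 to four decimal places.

c_1 = (-1, 1, -3); ‖c_1‖ = 3.3166, so e_1 = (-0.3015, 0.3015, -0.9045).
e_1·c_2 = (-0.3015)·(-3) + 0.3015·(-1) + (-0.9045)·0 = 0.6030.
u_2 = c_2 − 0.6030·e_1 = (-2.8182, -1.1818, 0.5455).
‖u_2‖ = 3.1042, so e_2 = (-0.9078, -0.3807, 0.1757).
e_1·c_3 = (-0.3015)·(-3) + 0.3015·1 + (-0.9045)·(-3) = 3.9196; e_2·c_3 = (-0.9078)·(-3) + (-0.3807)·1 + 0.1757·(-3) = 1.8157.
u_3 = c_3 − 3.9196·e_1 − 1.8157·e_2 = (-0.1698, 0.5094, 0.2264).
‖u_3‖ = 0.5828, so e_3 = (-0.2914, 0.8742, 0.3885).

e_3 = (-0.2914, 0.8742, 0.3885)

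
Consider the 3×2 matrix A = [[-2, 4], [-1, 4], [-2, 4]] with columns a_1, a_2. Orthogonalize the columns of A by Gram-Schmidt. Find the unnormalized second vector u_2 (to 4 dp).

q_1 = a_1/‖a_1‖ = (-2, -1, -2)/3.0000 = (-0.6667, -0.3333, -0.6667).
r_{12} = q_1·a_2 = -6.6667.
u_2 = a_2 + 6.6667·q_1 = (-0.4444, 1.7778, -0.4444).

u_2 = (-0.4444, 1.7778, -0.4444)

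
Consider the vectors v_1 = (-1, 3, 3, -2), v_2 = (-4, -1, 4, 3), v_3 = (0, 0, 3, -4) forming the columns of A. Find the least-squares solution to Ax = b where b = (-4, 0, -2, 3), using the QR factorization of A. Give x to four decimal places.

x = (0.1369, 0.3819, -0.8131)

v_1 = (-1, 3, 3, -2); ‖v_1‖ = 4.7958, so e_1 = (-0.2085, 0.6255, 0.6255, -0.4170).
e_1·v_2 = (-0.2085)·(-4) + 0.6255·(-1) + 0.6255·4 + (-0.4170)·3 = 1.4596.
u_2 = v_2 − 1.4596·e_1 = (-3.6957, -1.9130, 3.0870, 3.6087).
‖u_2‖ = 6.3142, so e_2 = (-0.5853, -0.3030, 0.4889, 0.5715).
e_1·v_3 = (-0.2085)·0 + 0.6255·0 + 0.6255·3 + (-0.4170)·(-4) = 3.5447; e_2·v_3 = (-0.5853)·0 + (-0.3030)·0 + 0.4889·3 + 0.5715·(-4) = -0.8194.
u_3 = v_3 − 3.5447·e_1 + 0.8194·e_2 = (0.2595, -2.4656, 1.1832, -2.0534).
‖u_3‖ = 3.4298, so e_3 = (0.0757, -0.7189, 0.3450, -0.5987).
Qᵀb = (-1.6681, 3.0779, -2.7888).
Back-substitute: x_3 = -2.7888/3.4298 = -0.8131.
x_2 = (3.0779 + 0.8194·(-0.8131))/6.3142 = 0.3819.
x_1 = (-1.6681 − 1.4596·0.3819 − 3.5447·(-0.8131))/4.7958 = 0.1369.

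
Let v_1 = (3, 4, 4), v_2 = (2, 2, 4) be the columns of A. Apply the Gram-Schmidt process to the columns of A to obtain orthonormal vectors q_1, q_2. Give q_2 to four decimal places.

v_1 = (3, 4, 4); ‖v_1‖ = 6.4031, so q_1 = (0.4685, 0.6247, 0.6247).
q_1·v_2 = 0.4685·2 + 0.6247·2 + 0.6247·4 = 4.6852.
u_2 = v_2 − 4.6852·q_1 = (-0.1951, -0.9268, 1.0732).
‖u_2‖ = 1.4314, so q_2 = (-0.1363, -0.6475, 0.7498).

q_2 = (-0.1363, -0.6475, 0.7498)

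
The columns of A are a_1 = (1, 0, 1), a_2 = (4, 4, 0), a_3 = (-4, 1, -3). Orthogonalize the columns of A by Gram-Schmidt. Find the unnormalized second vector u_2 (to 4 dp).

a_1 = (1, 0, 1); ‖a_1‖ = 1.4142, so q_1 = (0.7071, 0.0000, 0.7071).
q_1·a_2 = 0.7071·4 + 0.0000·4 + 0.7071·0 = 2.8284.
u_2 = a_2 − 2.8284·q_1 = (2.0000, 4.0000, -2.0000).

u_2 = (2.0000, 4.0000, -2.0000)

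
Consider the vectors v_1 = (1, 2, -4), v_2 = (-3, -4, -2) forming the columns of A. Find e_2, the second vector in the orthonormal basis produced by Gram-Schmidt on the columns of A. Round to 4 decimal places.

e_1 = v_1/‖v_1‖ = (1, 2, -4)/4.5826 = (0.2182, 0.4364, -0.8729).
r_{12} = e_1·v_2 = -0.6547.
u_2 = v_2 + 0.6547·e_1 = (-2.8571, -3.7143, -2.5714).
‖u_2‖ = 5.3452, so e_2 = (-0.5345, -0.6949, -0.4811).

e_2 = (-0.5345, -0.6949, -0.4811)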